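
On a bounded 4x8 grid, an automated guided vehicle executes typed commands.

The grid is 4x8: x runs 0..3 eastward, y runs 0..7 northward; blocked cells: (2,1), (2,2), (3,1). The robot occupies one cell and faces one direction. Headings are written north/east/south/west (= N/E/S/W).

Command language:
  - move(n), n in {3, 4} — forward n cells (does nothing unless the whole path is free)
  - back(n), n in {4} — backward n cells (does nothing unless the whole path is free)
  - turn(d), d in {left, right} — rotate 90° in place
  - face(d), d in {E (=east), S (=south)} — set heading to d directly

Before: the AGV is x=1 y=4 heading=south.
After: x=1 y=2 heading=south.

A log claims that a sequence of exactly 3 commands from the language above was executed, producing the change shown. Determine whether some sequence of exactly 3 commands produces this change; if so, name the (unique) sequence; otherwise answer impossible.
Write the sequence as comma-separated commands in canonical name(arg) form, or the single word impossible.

key: heading stays S — no command in the sequence turns
t0: x=1 y=4 heading=south
1. move(3) → x=1 y=1 heading=south
2. back(4) → x=1 y=5 heading=south
3. move(3) → x=1 y=2 heading=south
no other 3-command option fits: unique.

move(3), back(4), move(3)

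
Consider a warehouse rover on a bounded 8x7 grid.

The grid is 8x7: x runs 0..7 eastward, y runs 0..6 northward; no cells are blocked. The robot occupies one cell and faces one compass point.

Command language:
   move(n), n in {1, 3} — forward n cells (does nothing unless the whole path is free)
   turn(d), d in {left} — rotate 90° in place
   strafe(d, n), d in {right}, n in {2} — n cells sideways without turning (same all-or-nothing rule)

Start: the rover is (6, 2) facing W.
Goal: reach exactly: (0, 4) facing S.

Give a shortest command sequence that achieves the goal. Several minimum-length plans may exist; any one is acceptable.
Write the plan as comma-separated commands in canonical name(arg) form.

strafe(right, 2), move(3), move(3), turn(left)

begin: (6, 2) facing W
1. strafe(right, 2) → (6, 4) facing W
2. move(3) → (3, 4) facing W
3. move(3) → (0, 4) facing W
4. turn(left) → (0, 4) facing S
minimal: 4 command(s), checked below 4.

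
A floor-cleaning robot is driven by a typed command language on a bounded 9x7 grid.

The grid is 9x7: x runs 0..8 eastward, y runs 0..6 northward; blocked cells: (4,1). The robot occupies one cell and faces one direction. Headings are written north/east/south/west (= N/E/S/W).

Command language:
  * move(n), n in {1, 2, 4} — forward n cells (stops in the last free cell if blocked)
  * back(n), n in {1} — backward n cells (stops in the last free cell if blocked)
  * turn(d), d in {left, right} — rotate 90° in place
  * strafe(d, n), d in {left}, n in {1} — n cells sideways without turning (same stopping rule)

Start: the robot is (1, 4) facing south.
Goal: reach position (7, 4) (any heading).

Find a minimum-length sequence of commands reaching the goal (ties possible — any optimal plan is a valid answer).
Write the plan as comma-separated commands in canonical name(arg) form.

turn(left), move(2), move(4)

t0: (1, 4) facing south
t=1 turn(left) ⇒ (1, 4) facing east
t=2 move(2) ⇒ (3, 4) facing east
t=3 move(4) ⇒ (7, 4) facing east
nothing shorter than 3 reaches the goal.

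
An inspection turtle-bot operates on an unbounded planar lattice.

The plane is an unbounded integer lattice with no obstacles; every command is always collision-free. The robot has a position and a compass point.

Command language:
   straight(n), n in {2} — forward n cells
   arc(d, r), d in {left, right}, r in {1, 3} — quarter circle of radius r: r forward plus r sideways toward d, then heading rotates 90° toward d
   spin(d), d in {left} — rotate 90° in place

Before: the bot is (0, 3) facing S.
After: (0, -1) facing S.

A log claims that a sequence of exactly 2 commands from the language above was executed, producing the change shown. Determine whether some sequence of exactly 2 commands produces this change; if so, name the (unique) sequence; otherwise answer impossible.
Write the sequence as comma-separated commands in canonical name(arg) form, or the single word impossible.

straight(2), straight(2)

key: still facing S at the end — nothing in the sequence rotates
initial: (0, 3) facing S
[1] after straight(2): (0, 1) facing S
[2] after straight(2): (0, -1) facing S
no rival 2-sequence matches.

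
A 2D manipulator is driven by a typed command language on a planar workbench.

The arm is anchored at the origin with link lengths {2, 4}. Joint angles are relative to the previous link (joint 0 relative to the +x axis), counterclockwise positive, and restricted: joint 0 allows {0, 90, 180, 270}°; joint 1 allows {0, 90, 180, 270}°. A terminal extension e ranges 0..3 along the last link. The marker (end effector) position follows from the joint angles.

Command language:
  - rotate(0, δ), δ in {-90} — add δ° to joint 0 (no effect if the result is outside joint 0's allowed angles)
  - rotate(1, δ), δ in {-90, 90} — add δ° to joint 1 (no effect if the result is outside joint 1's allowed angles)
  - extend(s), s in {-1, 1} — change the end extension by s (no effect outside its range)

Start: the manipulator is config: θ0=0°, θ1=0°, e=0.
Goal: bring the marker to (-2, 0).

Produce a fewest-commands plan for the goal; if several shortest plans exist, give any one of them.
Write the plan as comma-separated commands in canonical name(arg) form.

rotate(1, -90), rotate(1, -90)

begin: config: θ0=0°, θ1=0°, e=0
t=1 rotate(1, -90) ⇒ config: θ0=0°, θ1=270°, e=0
t=2 rotate(1, -90) ⇒ config: θ0=0°, θ1=180°, e=0
nothing shorter than 2 reaches the goal.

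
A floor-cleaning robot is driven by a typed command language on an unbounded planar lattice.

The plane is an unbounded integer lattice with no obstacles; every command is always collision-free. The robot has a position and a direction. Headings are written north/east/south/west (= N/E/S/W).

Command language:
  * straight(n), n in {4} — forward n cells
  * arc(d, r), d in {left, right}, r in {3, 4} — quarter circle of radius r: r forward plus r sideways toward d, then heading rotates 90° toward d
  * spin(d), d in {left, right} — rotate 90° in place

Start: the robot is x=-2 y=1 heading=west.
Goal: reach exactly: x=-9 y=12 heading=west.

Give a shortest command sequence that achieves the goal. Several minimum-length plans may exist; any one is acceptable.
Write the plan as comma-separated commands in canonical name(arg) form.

arc(right, 3), straight(4), arc(left, 4)

from: x=-2 y=1 heading=west
step 1 (arc(right, 3)): x=-5 y=4 heading=north
step 2 (straight(4)): x=-5 y=8 heading=north
step 3 (arc(left, 4)): x=-9 y=12 heading=west
minimal: 3 command(s), checked below 3.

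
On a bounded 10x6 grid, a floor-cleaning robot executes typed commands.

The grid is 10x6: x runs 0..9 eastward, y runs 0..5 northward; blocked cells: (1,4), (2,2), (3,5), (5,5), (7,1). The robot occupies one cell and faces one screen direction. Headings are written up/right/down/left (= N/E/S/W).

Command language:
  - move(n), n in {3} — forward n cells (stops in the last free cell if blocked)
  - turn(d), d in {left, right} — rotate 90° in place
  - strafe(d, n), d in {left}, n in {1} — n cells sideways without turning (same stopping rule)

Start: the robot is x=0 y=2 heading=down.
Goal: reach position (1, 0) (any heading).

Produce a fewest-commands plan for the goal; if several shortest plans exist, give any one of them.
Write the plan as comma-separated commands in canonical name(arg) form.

move(3), strafe(left, 1)

initial: x=0 y=2 heading=down
1. move(3) → x=0 y=0 heading=down
2. strafe(left, 1) → x=1 y=0 heading=down
minimal: 2 command(s), checked below 2.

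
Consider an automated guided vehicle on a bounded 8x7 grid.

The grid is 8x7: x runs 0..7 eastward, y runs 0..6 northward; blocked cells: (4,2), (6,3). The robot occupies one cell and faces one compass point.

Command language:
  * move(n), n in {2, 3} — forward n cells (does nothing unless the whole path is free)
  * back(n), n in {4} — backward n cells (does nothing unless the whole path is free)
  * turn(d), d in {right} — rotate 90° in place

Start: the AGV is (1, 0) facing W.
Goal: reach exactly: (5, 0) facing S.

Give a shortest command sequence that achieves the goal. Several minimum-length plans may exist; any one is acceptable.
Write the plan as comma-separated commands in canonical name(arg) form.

back(4), turn(right), turn(right), turn(right)

from: (1, 0) facing W
[1] after back(4): (5, 0) facing W
[2] after turn(right): (5, 0) facing N
[3] after turn(right): (5, 0) facing E
[4] after turn(right): (5, 0) facing S
minimal: 4 command(s), checked below 4.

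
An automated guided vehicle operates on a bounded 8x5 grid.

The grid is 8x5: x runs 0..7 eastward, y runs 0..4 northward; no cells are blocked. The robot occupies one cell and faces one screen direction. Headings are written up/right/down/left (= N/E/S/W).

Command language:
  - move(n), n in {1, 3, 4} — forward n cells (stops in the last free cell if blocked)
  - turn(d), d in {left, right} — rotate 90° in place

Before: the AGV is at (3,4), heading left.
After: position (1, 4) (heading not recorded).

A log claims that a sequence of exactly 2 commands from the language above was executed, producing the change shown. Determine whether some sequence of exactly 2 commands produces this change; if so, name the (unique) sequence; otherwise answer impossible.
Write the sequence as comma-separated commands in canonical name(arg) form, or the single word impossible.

move(1), move(1)

from: at (3,4), heading left
[1] after move(1): at (2,4), heading left
[2] after move(1): at (1,4), heading left
uniquely the one of 25 2-step routes that fits.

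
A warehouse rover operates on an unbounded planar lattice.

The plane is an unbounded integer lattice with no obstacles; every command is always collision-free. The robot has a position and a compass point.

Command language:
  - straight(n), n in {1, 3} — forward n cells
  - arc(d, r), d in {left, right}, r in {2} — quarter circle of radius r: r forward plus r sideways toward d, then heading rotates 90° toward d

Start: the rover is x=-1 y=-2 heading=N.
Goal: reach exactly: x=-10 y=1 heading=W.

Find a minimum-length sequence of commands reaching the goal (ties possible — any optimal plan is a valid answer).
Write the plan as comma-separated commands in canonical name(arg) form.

initial: x=-1 y=-2 heading=N
1. straight(1) → x=-1 y=-1 heading=N
2. arc(left, 2) → x=-3 y=1 heading=W
3. straight(1) → x=-4 y=1 heading=W
4. straight(3) → x=-7 y=1 heading=W
5. straight(3) → x=-10 y=1 heading=W
no 4-step plan works, so 5 is optimal.

straight(1), arc(left, 2), straight(1), straight(3), straight(3)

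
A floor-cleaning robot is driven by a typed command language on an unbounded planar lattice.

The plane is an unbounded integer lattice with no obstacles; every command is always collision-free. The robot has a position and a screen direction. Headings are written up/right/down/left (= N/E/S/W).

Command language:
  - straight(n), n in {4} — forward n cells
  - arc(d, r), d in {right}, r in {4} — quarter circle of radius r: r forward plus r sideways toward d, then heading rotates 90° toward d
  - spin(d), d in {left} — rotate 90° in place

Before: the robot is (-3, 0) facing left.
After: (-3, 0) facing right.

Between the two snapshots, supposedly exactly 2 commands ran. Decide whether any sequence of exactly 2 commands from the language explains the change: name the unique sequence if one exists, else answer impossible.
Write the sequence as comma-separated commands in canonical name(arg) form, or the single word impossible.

spin(left), spin(left)

key: (-3,0) unmoved — no command in the sequence translates
initial: (-3, 0) facing left
t=1 spin(left) ⇒ (-3, 0) facing down
t=2 spin(left) ⇒ (-3, 0) facing right
no rival 2-sequence matches.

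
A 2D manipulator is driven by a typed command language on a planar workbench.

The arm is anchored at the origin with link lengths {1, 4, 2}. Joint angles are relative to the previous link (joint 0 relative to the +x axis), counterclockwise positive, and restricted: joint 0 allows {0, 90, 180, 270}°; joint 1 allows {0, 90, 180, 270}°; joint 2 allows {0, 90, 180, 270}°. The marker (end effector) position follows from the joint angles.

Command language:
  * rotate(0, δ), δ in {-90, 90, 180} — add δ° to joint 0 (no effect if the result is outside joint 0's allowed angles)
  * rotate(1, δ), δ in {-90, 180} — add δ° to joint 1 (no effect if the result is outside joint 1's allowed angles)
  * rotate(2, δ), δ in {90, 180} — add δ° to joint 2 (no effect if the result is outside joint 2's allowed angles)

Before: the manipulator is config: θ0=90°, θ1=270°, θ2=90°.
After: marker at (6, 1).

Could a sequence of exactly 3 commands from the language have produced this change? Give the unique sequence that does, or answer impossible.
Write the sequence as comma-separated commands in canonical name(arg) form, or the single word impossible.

from: config: θ0=90°, θ1=270°, θ2=90°
[1] after rotate(2, 90): config: θ0=90°, θ1=270°, θ2=180°
[2] after rotate(2, 90): config: θ0=90°, θ1=270°, θ2=270°
[3] after rotate(2, 90): config: θ0=90°, θ1=270°, θ2=0°
all 343 alternatives checked — unique.

rotate(2, 90), rotate(2, 90), rotate(2, 90)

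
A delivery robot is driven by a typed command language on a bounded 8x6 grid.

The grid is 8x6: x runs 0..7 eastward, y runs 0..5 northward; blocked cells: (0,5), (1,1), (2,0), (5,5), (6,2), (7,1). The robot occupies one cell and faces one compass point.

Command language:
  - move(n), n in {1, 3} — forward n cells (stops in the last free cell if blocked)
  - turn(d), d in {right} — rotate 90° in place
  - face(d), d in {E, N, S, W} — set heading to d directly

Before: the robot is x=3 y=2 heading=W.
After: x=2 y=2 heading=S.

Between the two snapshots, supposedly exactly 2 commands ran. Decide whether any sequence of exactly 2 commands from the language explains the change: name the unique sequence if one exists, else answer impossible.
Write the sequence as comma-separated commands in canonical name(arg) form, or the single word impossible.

key: running face(S) before move(1) would end elsewhere — order is forced
start: x=3 y=2 heading=W
t=1 move(1) ⇒ x=2 y=2 heading=W
t=2 face(S) ⇒ x=2 y=2 heading=S
all 49 alternatives checked — unique.

move(1), face(S)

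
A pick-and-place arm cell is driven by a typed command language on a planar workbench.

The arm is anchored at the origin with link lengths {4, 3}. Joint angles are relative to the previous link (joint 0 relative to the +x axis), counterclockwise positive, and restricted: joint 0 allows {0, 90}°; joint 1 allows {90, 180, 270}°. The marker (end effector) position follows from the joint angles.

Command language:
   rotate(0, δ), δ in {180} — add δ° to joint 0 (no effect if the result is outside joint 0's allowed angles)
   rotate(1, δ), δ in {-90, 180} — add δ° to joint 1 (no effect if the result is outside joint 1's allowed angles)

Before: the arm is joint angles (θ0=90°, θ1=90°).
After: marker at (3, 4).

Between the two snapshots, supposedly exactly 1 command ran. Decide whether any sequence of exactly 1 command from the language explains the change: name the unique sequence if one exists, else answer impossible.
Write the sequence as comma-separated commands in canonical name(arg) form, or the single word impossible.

rotate(1, 180)

from: joint angles (θ0=90°, θ1=90°)
t=1 rotate(1, 180) ⇒ joint angles (θ0=90°, θ1=270°)
no rival 1-sequence matches.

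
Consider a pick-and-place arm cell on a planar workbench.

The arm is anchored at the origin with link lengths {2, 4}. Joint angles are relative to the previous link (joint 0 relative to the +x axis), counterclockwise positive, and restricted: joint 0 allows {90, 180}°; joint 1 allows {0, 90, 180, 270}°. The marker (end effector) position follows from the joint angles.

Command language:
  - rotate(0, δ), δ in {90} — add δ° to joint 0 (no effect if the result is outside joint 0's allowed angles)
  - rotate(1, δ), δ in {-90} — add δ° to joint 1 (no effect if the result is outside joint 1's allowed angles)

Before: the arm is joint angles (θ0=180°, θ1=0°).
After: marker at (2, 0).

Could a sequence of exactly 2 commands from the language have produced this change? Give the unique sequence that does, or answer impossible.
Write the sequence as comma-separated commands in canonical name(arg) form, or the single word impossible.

rotate(1, -90), rotate(1, -90)

t0: joint angles (θ0=180°, θ1=0°)
1. rotate(1, -90) → joint angles (θ0=180°, θ1=270°)
2. rotate(1, -90) → joint angles (θ0=180°, θ1=180°)
all 4 alternatives checked — unique.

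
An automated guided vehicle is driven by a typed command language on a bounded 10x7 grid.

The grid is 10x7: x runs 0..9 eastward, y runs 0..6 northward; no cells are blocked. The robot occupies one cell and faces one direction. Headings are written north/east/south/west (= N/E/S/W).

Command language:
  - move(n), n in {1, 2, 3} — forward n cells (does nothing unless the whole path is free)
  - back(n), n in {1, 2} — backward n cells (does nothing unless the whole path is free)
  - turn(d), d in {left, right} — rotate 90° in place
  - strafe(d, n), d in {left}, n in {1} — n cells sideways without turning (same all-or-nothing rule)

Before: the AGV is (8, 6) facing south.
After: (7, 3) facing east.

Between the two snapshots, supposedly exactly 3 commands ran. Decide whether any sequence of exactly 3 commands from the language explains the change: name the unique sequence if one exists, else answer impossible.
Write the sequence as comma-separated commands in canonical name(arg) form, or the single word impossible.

move(3), turn(left), back(1)

key: running back(1) before move(3) would end elsewhere — order is forced
begin: (8, 6) facing south
t=1 move(3) ⇒ (8, 3) facing south
t=2 turn(left) ⇒ (8, 3) facing east
t=3 back(1) ⇒ (7, 3) facing east
uniquely the one of 512 3-step routes that fits.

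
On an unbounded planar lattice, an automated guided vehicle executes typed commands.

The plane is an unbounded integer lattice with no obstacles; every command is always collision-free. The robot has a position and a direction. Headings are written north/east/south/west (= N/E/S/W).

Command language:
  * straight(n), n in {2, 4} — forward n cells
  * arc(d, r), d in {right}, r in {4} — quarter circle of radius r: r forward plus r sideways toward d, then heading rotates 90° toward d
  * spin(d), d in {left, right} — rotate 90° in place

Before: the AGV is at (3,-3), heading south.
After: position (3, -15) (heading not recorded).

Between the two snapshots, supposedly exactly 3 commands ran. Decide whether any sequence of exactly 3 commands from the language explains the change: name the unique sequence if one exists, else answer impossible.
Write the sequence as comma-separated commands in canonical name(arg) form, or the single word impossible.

t0: at (3,-3), heading south
t=1 straight(4) ⇒ at (3,-7), heading south
t=2 straight(4) ⇒ at (3,-11), heading south
t=3 straight(4) ⇒ at (3,-15), heading south
all 125 alternatives checked — unique.

straight(4), straight(4), straight(4)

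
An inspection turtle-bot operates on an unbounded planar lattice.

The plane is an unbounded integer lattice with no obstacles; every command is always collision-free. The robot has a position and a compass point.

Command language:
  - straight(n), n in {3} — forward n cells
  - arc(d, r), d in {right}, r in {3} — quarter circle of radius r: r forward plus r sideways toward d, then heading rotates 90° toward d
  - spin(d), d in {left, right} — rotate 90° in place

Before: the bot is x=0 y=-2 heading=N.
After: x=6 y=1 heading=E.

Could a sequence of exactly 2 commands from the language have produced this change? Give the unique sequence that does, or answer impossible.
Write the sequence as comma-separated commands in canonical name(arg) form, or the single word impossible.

key: order matters: swapping arc(right, 3) and straight(3) lands elsewhere
start: x=0 y=-2 heading=N
t=1 arc(right, 3) ⇒ x=3 y=1 heading=E
t=2 straight(3) ⇒ x=6 y=1 heading=E
no rival 2-sequence matches.

arc(right, 3), straight(3)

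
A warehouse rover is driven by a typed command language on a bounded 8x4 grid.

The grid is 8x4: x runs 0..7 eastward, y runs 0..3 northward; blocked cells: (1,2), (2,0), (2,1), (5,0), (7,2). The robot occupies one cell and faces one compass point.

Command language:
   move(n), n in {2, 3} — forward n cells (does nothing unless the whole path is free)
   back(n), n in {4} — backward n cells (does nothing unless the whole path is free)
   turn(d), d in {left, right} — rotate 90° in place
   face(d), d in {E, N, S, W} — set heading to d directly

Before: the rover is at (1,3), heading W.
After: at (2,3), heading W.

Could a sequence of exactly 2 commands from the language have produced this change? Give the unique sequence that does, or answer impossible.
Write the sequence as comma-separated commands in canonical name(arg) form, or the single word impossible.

back(4), move(3)

key: still facing W at the end — nothing in the sequence rotates
from: at (1,3), heading W
[1] after back(4): at (5,3), heading W
[2] after move(3): at (2,3), heading W
no rival 2-sequence matches.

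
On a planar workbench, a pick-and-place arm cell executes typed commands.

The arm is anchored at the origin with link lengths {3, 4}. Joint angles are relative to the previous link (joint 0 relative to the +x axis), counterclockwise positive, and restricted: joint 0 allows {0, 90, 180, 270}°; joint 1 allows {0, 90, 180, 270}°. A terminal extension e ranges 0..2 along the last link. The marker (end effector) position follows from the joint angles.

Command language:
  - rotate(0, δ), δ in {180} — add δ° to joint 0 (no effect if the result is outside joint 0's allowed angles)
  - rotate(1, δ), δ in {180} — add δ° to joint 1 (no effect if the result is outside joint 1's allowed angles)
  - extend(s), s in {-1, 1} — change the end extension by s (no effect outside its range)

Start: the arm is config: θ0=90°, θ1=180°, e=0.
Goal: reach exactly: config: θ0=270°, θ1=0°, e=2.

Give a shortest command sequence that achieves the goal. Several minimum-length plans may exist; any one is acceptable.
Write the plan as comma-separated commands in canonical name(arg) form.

start: config: θ0=90°, θ1=180°, e=0
step 1 (rotate(0, 180)): config: θ0=270°, θ1=180°, e=0
step 2 (rotate(1, 180)): config: θ0=270°, θ1=0°, e=0
step 3 (extend(1)): config: θ0=270°, θ1=0°, e=1
step 4 (extend(1)): config: θ0=270°, θ1=0°, e=2
shorter routes all fall short; 4 is best.

rotate(0, 180), rotate(1, 180), extend(1), extend(1)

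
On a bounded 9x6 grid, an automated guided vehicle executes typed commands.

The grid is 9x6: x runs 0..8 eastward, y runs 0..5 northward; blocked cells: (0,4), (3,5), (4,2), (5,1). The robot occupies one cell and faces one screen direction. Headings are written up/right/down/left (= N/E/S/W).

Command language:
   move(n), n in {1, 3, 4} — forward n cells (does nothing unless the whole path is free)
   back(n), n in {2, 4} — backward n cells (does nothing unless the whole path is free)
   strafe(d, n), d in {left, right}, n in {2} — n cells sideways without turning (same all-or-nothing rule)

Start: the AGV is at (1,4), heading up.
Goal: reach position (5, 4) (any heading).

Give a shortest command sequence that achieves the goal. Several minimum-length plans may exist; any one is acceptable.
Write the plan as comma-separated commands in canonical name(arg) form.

start: at (1,4), heading up
1. strafe(right, 2) → at (3,4), heading up
2. strafe(right, 2) → at (5,4), heading up
shorter routes all fall short; 2 is best.

strafe(right, 2), strafe(right, 2)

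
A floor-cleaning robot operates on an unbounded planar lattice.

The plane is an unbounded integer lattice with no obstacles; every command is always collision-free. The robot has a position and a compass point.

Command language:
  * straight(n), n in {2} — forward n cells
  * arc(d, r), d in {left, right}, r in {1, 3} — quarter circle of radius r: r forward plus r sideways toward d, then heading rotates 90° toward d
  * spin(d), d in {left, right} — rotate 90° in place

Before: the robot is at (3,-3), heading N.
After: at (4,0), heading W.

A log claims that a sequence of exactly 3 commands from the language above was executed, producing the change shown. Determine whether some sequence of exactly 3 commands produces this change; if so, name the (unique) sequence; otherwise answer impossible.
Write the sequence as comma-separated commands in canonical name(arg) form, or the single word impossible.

key: position moved to (4,0) AND the heading swung to W — translation plus rotation needed
begin: at (3,-3), heading N
1. arc(right, 1) → at (4,-2), heading E
2. arc(left, 1) → at (5,-1), heading N
3. arc(left, 1) → at (4,0), heading W
all 343 alternatives checked — unique.

arc(right, 1), arc(left, 1), arc(left, 1)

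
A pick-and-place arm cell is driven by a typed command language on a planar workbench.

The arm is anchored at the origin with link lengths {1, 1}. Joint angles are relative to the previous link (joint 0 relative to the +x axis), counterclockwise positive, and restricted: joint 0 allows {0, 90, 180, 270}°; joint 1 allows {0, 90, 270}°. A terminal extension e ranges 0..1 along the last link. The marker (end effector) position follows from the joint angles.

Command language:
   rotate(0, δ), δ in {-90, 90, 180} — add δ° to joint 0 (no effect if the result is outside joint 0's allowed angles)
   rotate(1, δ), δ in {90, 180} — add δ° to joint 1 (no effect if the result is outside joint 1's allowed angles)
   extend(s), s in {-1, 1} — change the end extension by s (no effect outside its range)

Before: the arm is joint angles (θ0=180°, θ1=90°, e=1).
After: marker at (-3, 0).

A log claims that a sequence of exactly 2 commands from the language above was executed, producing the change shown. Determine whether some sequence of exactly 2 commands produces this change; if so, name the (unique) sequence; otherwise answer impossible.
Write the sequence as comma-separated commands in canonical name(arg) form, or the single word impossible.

rotate(1, 180), rotate(1, 90)

key: running rotate(1, 90) before rotate(1, 180) would end elsewhere — order is forced
begin: joint angles (θ0=180°, θ1=90°, e=1)
1. rotate(1, 180) → joint angles (θ0=180°, θ1=270°, e=1)
2. rotate(1, 90) → joint angles (θ0=180°, θ1=0°, e=1)
no other 2-command option fits: unique.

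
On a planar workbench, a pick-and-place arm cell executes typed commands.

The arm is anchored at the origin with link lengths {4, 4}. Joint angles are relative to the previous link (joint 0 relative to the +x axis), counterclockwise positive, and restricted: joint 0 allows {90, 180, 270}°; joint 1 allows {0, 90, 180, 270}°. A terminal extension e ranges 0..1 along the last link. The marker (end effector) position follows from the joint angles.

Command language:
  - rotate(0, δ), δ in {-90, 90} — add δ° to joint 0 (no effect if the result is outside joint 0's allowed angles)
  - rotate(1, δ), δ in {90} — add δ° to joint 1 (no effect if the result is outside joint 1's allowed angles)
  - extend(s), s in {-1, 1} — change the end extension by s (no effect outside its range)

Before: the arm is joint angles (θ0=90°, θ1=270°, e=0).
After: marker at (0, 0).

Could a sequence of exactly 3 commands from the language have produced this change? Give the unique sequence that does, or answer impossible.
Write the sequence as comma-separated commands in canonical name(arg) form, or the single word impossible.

rotate(1, 90), rotate(1, 90), rotate(1, 90)

from: joint angles (θ0=90°, θ1=270°, e=0)
1. rotate(1, 90) → joint angles (θ0=90°, θ1=0°, e=0)
2. rotate(1, 90) → joint angles (θ0=90°, θ1=90°, e=0)
3. rotate(1, 90) → joint angles (θ0=90°, θ1=180°, e=0)
all 125 alternatives checked — unique.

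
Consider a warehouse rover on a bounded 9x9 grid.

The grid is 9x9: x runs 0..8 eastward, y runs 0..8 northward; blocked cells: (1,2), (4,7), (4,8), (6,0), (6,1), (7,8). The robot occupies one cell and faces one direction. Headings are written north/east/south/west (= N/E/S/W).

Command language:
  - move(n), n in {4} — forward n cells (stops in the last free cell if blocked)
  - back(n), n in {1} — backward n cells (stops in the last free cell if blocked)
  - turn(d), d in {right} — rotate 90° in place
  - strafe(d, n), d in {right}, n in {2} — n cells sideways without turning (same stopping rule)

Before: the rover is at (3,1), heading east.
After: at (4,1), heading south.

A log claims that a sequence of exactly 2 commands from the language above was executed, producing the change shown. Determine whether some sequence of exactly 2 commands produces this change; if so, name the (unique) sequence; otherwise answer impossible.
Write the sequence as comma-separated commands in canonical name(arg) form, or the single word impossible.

all 16 sequences checked — none match.

impossible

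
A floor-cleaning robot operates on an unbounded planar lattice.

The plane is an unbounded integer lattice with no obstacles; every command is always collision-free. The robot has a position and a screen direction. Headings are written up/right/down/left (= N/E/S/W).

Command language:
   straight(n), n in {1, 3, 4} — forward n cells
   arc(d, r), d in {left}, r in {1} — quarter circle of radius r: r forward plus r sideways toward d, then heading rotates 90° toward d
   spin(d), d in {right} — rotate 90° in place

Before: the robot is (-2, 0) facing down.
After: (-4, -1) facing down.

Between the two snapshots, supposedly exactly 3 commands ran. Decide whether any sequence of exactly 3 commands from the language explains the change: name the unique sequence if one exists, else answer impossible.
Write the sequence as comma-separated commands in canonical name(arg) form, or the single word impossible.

key: still facing S at the end — net rotation zero over 3 steps
initial: (-2, 0) facing down
step 1 (spin(right)): (-2, 0) facing left
step 2 (straight(1)): (-3, 0) facing left
step 3 (arc(left, 1)): (-4, -1) facing down
uniquely the one of 125 3-step routes that fits.

spin(right), straight(1), arc(left, 1)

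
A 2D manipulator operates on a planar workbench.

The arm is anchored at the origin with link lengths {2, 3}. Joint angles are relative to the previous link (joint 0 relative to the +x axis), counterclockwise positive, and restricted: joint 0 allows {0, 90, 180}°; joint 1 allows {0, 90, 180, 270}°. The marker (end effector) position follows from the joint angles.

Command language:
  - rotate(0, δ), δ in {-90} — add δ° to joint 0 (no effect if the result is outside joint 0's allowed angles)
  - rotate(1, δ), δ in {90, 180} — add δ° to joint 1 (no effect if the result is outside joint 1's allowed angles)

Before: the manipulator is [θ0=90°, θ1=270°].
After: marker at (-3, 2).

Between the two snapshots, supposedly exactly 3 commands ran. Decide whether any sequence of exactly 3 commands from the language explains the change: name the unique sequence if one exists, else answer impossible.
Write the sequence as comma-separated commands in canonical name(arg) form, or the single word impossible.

start: [θ0=90°, θ1=270°]
1. rotate(1, 180) → [θ0=90°, θ1=90°]
2. rotate(1, 180) → [θ0=90°, θ1=270°]
3. rotate(1, 180) → [θ0=90°, θ1=90°]
no other 3-command option fits: unique.

rotate(1, 180), rotate(1, 180), rotate(1, 180)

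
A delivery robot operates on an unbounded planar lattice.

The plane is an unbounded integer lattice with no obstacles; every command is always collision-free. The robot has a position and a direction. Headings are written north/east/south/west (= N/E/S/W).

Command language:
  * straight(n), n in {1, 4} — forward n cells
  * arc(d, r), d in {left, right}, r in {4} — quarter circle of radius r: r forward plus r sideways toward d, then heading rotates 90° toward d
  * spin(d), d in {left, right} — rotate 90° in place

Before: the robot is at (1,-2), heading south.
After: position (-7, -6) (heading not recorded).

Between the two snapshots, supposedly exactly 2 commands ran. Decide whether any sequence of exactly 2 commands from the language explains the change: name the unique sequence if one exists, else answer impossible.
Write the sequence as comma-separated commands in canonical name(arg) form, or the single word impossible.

key: order matters: swapping arc(right, 4) and straight(4) lands elsewhere
t0: at (1,-2), heading south
[1] after arc(right, 4): at (-3,-6), heading west
[2] after straight(4): at (-7,-6), heading west
no other 2-command option fits: unique.

arc(right, 4), straight(4)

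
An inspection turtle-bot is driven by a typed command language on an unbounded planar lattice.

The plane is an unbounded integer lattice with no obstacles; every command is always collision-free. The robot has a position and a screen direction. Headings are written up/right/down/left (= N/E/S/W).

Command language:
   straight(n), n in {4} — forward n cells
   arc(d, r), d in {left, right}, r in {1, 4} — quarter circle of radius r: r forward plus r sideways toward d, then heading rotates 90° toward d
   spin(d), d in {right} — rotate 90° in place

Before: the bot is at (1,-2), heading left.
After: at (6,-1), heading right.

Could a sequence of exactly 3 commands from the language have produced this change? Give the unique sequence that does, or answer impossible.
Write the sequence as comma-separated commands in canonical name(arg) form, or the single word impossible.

key: position moved to (6,-1) AND the heading swung to E — translation plus rotation needed
t0: at (1,-2), heading left
1. spin(right) → at (1,-2), heading up
2. arc(right, 1) → at (2,-1), heading right
3. straight(4) → at (6,-1), heading right
no rival 3-sequence matches.

spin(right), arc(right, 1), straight(4)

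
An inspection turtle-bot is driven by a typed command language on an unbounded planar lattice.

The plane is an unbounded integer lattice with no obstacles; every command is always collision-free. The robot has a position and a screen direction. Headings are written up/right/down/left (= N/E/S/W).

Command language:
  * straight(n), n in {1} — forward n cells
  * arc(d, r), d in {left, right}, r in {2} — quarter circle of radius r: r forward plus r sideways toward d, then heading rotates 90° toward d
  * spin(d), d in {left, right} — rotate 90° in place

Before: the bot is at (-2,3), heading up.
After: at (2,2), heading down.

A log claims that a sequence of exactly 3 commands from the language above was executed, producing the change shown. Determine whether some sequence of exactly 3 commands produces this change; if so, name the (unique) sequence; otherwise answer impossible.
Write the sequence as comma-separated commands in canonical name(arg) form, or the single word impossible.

key: cell and facing (now S) both changed — the 3 commands mix motion and turning
from: at (-2,3), heading up
[1] after arc(right, 2): at (0,5), heading right
[2] after arc(right, 2): at (2,3), heading down
[3] after straight(1): at (2,2), heading down
all 125 alternatives checked — unique.

arc(right, 2), arc(right, 2), straight(1)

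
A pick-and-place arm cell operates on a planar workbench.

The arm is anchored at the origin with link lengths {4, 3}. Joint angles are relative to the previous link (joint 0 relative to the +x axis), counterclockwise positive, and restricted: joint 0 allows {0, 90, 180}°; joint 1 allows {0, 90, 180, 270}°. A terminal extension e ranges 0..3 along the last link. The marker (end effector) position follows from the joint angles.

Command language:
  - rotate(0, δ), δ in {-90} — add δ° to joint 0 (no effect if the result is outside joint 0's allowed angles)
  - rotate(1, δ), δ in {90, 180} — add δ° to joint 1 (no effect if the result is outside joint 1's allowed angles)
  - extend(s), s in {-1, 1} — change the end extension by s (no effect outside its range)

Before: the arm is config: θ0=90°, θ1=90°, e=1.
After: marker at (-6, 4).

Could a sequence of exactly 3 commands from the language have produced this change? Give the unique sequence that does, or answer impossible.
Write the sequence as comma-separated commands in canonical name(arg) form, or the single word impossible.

extend(1), extend(1), extend(1)

t0: config: θ0=90°, θ1=90°, e=1
step 1 (extend(1)): config: θ0=90°, θ1=90°, e=2
step 2 (extend(1)): config: θ0=90°, θ1=90°, e=3
step 3 (extend(1)): config: θ0=90°, θ1=90°, e=3
uniquely the one of 125 3-step routes that fits.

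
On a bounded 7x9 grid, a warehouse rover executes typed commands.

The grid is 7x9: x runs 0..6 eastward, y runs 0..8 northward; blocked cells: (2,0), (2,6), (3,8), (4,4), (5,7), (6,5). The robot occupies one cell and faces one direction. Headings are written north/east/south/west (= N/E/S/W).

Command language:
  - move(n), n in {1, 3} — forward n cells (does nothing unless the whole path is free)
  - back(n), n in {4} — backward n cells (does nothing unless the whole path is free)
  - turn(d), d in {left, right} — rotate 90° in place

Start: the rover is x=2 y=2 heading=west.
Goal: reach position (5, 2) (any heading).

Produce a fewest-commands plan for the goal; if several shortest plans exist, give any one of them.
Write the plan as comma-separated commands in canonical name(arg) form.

initial: x=2 y=2 heading=west
t=1 back(4) ⇒ x=6 y=2 heading=west
t=2 move(1) ⇒ x=5 y=2 heading=west
nothing shorter than 2 reaches the goal.

back(4), move(1)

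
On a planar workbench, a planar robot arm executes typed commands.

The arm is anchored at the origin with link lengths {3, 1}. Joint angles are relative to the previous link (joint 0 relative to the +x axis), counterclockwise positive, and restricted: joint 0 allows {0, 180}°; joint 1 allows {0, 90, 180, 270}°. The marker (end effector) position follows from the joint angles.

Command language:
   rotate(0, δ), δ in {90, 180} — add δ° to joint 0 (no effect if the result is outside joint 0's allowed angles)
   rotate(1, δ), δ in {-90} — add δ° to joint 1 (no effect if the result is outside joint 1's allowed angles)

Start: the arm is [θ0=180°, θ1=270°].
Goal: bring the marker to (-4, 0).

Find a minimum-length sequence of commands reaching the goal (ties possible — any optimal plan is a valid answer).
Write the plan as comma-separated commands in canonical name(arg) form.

start: [θ0=180°, θ1=270°]
step 1 (rotate(1, -90)): [θ0=180°, θ1=180°]
step 2 (rotate(1, -90)): [θ0=180°, θ1=90°]
step 3 (rotate(1, -90)): [θ0=180°, θ1=0°]
minimal: 3 command(s), checked below 3.

rotate(1, -90), rotate(1, -90), rotate(1, -90)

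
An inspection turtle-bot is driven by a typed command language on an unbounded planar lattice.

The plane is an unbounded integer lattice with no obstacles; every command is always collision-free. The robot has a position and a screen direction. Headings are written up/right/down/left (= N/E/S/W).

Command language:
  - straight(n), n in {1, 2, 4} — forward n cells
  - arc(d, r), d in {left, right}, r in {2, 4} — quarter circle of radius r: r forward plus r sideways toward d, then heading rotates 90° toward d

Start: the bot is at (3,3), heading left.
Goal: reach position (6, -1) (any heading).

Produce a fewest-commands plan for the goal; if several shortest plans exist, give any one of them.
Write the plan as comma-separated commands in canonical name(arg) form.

start: at (3,3), heading left
1. straight(1) → at (2,3), heading left
2. arc(left, 4) → at (-2,-1), heading down
3. arc(left, 4) → at (2,-5), heading right
4. arc(left, 4) → at (6,-1), heading up
no 3-step plan works, so 4 is optimal.

straight(1), arc(left, 4), arc(left, 4), arc(left, 4)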